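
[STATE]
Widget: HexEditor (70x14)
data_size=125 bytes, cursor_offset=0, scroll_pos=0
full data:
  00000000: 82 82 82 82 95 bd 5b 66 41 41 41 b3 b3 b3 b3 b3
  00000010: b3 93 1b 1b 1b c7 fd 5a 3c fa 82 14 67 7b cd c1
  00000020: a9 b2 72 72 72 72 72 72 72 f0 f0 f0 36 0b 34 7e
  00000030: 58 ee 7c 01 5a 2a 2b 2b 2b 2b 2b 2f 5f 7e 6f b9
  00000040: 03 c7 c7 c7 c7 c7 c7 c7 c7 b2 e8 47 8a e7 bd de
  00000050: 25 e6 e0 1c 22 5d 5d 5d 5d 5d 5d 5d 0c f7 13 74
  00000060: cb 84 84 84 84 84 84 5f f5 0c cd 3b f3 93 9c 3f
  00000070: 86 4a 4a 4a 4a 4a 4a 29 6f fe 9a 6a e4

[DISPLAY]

00000000  82 82 82 82 95 bd 5b 66  41 41 41 b3 b3 b3 b3 b3  |......[fA
00000010  b3 93 1b 1b 1b c7 fd 5a  3c fa 82 14 67 7b cd c1  |.......Z<
00000020  a9 b2 72 72 72 72 72 72  72 f0 f0 f0 36 0b 34 7e  |..rrrrrrr
00000030  58 ee 7c 01 5a 2a 2b 2b  2b 2b 2b 2f 5f 7e 6f b9  |X.|.Z*+++
00000040  03 c7 c7 c7 c7 c7 c7 c7  c7 b2 e8 47 8a e7 bd de  |.........
00000050  25 e6 e0 1c 22 5d 5d 5d  5d 5d 5d 5d 0c f7 13 74  |%..."]]]]
00000060  cb 84 84 84 84 84 84 5f  f5 0c cd 3b f3 93 9c 3f  |......._.
00000070  86 4a 4a 4a 4a 4a 4a 29  6f fe 9a 6a e4           |.JJJJJJ)o
                                                                      
                                                                      
                                                                      
                                                                      
                                                                      
                                                                      


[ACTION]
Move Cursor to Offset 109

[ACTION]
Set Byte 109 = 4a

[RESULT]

00000000  82 82 82 82 95 bd 5b 66  41 41 41 b3 b3 b3 b3 b3  |......[fA
00000010  b3 93 1b 1b 1b c7 fd 5a  3c fa 82 14 67 7b cd c1  |.......Z<
00000020  a9 b2 72 72 72 72 72 72  72 f0 f0 f0 36 0b 34 7e  |..rrrrrrr
00000030  58 ee 7c 01 5a 2a 2b 2b  2b 2b 2b 2f 5f 7e 6f b9  |X.|.Z*+++
00000040  03 c7 c7 c7 c7 c7 c7 c7  c7 b2 e8 47 8a e7 bd de  |.........
00000050  25 e6 e0 1c 22 5d 5d 5d  5d 5d 5d 5d 0c f7 13 74  |%..."]]]]
00000060  cb 84 84 84 84 84 84 5f  f5 0c cd 3b f3 4A 9c 3f  |......._.
00000070  86 4a 4a 4a 4a 4a 4a 29  6f fe 9a 6a e4           |.JJJJJJ)o
                                                                      
                                                                      
                                                                      
                                                                      
                                                                      
                                                                      


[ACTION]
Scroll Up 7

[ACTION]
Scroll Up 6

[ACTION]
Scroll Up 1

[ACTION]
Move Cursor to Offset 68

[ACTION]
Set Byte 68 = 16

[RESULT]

00000000  82 82 82 82 95 bd 5b 66  41 41 41 b3 b3 b3 b3 b3  |......[fA
00000010  b3 93 1b 1b 1b c7 fd 5a  3c fa 82 14 67 7b cd c1  |.......Z<
00000020  a9 b2 72 72 72 72 72 72  72 f0 f0 f0 36 0b 34 7e  |..rrrrrrr
00000030  58 ee 7c 01 5a 2a 2b 2b  2b 2b 2b 2f 5f 7e 6f b9  |X.|.Z*+++
00000040  03 c7 c7 c7 16 c7 c7 c7  c7 b2 e8 47 8a e7 bd de  |.........
00000050  25 e6 e0 1c 22 5d 5d 5d  5d 5d 5d 5d 0c f7 13 74  |%..."]]]]
00000060  cb 84 84 84 84 84 84 5f  f5 0c cd 3b f3 4a 9c 3f  |......._.
00000070  86 4a 4a 4a 4a 4a 4a 29  6f fe 9a 6a e4           |.JJJJJJ)o
                                                                      
                                                                      
                                                                      
                                                                      
                                                                      
                                                                      


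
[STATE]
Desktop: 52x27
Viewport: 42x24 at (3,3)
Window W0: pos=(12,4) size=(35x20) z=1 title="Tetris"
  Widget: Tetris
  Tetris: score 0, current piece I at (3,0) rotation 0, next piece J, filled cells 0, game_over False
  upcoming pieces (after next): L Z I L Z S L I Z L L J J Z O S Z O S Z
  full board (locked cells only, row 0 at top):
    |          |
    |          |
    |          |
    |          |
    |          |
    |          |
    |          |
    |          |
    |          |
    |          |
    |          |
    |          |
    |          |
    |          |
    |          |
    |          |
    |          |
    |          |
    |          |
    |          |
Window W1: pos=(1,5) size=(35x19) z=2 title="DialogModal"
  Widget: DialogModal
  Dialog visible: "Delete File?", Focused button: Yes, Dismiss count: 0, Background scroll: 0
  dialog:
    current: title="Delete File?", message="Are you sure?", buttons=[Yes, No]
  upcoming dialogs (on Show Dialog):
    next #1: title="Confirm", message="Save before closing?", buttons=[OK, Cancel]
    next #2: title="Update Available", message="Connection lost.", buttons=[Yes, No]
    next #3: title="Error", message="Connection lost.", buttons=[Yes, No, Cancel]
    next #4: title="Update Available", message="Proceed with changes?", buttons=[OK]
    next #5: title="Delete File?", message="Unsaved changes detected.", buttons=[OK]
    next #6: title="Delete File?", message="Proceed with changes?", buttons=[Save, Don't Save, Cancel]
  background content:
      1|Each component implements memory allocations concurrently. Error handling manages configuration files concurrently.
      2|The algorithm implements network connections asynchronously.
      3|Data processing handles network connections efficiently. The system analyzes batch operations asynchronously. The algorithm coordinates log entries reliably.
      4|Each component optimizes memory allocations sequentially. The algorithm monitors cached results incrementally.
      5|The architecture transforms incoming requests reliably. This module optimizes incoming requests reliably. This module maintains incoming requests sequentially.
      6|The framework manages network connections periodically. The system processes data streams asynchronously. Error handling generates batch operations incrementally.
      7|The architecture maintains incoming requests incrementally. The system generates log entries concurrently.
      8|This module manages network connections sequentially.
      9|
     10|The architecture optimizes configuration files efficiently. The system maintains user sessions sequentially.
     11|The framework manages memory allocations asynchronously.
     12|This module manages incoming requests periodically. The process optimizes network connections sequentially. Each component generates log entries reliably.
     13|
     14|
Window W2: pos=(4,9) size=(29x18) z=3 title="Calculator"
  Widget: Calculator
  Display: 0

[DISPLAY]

                                          
         ┏━━━━━━━━━━━━━━━━━━━━━━━━━━━━━━━━
━━━━━━━━━━━━━━━━━━━━━━━━━━━━━━━━┓         
DialogModal                     ┃─────────
────────────────────────────────┨         
ach component implements memory ┃         
h┏━━━━━━━━━━━━━━━━━━━━━━━━━━━┓k ┃         
a┃ Calculator                ┃ c┃         
a┠───────────────────────────┨ a┃         
h┃                          0┃om┃         
h┃┌───┬───┬───┬───┐          ┃on┃         
h┃│ 7 │ 8 │ 9 │ ÷ │          ┃mi┃         
h┃├───┼───┼───┼───┤          ┃ne┃         
 ┃│ 4 │ 5 │ 6 │ × │          ┃  ┃         
h┃├───┼───┼───┼───┤          ┃ig┃         
h┃│ 1 │ 2 │ 3 │ - │          ┃lo┃         
h┃├───┼───┼───┼───┤          ┃qu┃         
 ┃│ 0 │ . │ = │ + │          ┃  ┃         
 ┃├───┼───┼───┼───┤          ┃  ┃         
 ┃│ C │ MC│ MR│ M+│          ┃  ┃         
━┃└───┴───┴───┴───┘          ┃━━┛━━━━━━━━━
 ┃                           ┃            
 ┃                           ┃            
 ┗━━━━━━━━━━━━━━━━━━━━━━━━━━━┛            


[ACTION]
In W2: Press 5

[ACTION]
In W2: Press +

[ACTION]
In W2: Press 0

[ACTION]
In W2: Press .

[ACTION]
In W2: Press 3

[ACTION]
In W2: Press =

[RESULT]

                                          
         ┏━━━━━━━━━━━━━━━━━━━━━━━━━━━━━━━━
━━━━━━━━━━━━━━━━━━━━━━━━━━━━━━━━┓         
DialogModal                     ┃─────────
────────────────────────────────┨         
ach component implements memory ┃         
h┏━━━━━━━━━━━━━━━━━━━━━━━━━━━┓k ┃         
a┃ Calculator                ┃ c┃         
a┠───────────────────────────┨ a┃         
h┃                        5.3┃om┃         
h┃┌───┬───┬───┬───┐          ┃on┃         
h┃│ 7 │ 8 │ 9 │ ÷ │          ┃mi┃         
h┃├───┼───┼───┼───┤          ┃ne┃         
 ┃│ 4 │ 5 │ 6 │ × │          ┃  ┃         
h┃├───┼───┼───┼───┤          ┃ig┃         
h┃│ 1 │ 2 │ 3 │ - │          ┃lo┃         
h┃├───┼───┼───┼───┤          ┃qu┃         
 ┃│ 0 │ . │ = │ + │          ┃  ┃         
 ┃├───┼───┼───┼───┤          ┃  ┃         
 ┃│ C │ MC│ MR│ M+│          ┃  ┃         
━┃└───┴───┴───┴───┘          ┃━━┛━━━━━━━━━
 ┃                           ┃            
 ┃                           ┃            
 ┗━━━━━━━━━━━━━━━━━━━━━━━━━━━┛            


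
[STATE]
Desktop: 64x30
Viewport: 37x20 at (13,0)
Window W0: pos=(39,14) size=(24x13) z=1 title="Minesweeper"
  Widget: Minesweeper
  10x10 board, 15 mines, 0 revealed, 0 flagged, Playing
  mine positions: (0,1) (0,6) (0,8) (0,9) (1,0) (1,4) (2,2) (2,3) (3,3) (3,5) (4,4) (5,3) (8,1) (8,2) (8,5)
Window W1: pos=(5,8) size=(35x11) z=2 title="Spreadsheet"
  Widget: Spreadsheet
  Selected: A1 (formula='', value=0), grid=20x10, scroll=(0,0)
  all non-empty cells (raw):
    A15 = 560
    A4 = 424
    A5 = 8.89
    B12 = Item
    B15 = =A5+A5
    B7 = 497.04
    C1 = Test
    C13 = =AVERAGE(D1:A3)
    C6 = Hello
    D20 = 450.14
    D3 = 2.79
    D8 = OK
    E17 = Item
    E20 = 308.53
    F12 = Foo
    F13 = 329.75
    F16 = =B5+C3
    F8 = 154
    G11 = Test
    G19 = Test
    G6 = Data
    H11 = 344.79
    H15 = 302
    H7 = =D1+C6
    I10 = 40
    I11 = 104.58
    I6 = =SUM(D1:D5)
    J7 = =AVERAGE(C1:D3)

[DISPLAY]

                                     
                                     
                                     
                                     
                                     
                                     
                                     
                                     
━━━━━━━━━━━━━━━━━━━━━━━━━━┓          
sheet                     ┃          
──────────────────────────┨          
                          ┃          
A       B       C       D ┃          
--------------------------┃          
  [0]       0Test         ┃━━━━━━━━━━
    0       0       0     ┃ Minesweep
    0       0       0    2┃──────────
  424       0       0     ┃■■■■■■■■■■
━━━━━━━━━━━━━━━━━━━━━━━━━━┛■■■■■■■■■■
                          ┃■■■■■■■■■■


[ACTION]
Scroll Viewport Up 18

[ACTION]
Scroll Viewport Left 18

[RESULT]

                                     
                                     
                                     
                                     
                                     
                                     
                                     
                                     
     ┏━━━━━━━━━━━━━━━━━━━━━━━━━━━━━━━
     ┃ Spreadsheet                   
     ┠───────────────────────────────
     ┃A1:                            
     ┃       A       B       C       
     ┃-------------------------------
     ┃  1      [0]       0Test       
     ┃  2        0       0       0   
     ┃  3        0       0       0   
     ┃  4      424       0       0   
     ┗━━━━━━━━━━━━━━━━━━━━━━━━━━━━━━━
                                     


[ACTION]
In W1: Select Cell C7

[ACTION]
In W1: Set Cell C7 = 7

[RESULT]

                                     
                                     
                                     
                                     
                                     
                                     
                                     
                                     
     ┏━━━━━━━━━━━━━━━━━━━━━━━━━━━━━━━
     ┃ Spreadsheet                   
     ┠───────────────────────────────
     ┃C7: 7                          
     ┃       A       B       C       
     ┃-------------------------------
     ┃  1        0       0Test       
     ┃  2        0       0       0   
     ┃  3        0       0       0   
     ┃  4      424       0       0   
     ┗━━━━━━━━━━━━━━━━━━━━━━━━━━━━━━━
                                     


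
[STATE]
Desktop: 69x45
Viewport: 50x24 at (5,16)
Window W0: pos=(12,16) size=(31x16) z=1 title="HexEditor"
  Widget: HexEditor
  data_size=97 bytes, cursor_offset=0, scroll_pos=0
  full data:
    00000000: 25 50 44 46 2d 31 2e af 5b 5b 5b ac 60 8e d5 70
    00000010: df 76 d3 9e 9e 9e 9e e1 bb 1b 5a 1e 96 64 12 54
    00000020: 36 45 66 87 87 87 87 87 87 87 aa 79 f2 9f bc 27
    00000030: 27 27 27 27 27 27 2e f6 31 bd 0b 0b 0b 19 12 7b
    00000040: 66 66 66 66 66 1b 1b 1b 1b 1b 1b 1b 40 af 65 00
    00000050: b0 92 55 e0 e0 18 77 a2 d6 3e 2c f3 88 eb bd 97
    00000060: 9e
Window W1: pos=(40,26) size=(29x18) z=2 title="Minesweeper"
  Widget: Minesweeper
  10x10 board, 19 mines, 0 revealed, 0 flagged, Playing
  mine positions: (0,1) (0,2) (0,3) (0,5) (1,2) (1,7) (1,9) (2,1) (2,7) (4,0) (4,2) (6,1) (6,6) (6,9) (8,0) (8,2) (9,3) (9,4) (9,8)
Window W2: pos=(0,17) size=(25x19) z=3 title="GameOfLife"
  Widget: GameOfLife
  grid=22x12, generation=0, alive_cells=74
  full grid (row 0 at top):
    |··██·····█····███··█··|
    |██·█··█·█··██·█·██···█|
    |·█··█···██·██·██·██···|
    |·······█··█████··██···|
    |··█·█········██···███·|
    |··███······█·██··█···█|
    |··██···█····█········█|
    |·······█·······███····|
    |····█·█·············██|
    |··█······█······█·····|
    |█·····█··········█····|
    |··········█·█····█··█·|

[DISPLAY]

       ┏━━━━━━━━━━━━━━━━━━━━━━━━━━━━━┓            
━━━━━━━━━━━━━━━━━━━┓                 ┃            
eOfLife            ┃─────────────────┨            
───────────────────┨ 50 44 46 2d 31 2┃            
 0                 ┃ 76 d3 9e 9e 9e 9┃            
·····█····███··█·· ┃ 45 66 87 87 87 8┃            
··█·█··██·█·██···█ ┃ 27 27 27 27 27 2┃            
█···██·██·██·██··· ┃ 66 66 66 66 1b 1┃            
···█··█████··██··· ┃ 92 55 e0 e0 18 7┃            
█········██···███· ┃                 ┃            
█······█·██··█···█ ┃               ┏━━━━━━━━━━━━━━
···█····█········█ ┃               ┃ Minesweeper  
···█·······███···· ┃               ┠──────────────
█·█·············██ ┃               ┃■■■■■■■■■■    
·····█······█····· ┃               ┃■■■■■■■■■■    
··█··········█···· ┃━━━━━━━━━━━━━━━┃■■■■■■■■■■    
······█·█····█··█· ┃               ┃■■■■■■■■■■    
                   ┃               ┃■■■■■■■■■■    
                   ┃               ┃■■■■■■■■■■    
━━━━━━━━━━━━━━━━━━━┛               ┃■■■■■■■■■■    
                                   ┃■■■■■■■■■■    
                                   ┃■■■■■■■■■■    
                                   ┃■■■■■■■■■■    
                                   ┃              


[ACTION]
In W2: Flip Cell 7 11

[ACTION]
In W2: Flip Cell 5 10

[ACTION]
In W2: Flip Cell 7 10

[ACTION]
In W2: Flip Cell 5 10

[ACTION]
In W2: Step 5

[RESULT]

       ┏━━━━━━━━━━━━━━━━━━━━━━━━━━━━━┓            
━━━━━━━━━━━━━━━━━━━┓                 ┃            
eOfLife            ┃─────────────────┨            
───────────────────┨ 50 44 46 2d 31 2┃            
 5                 ┃ 76 d3 9e 9e 9e 9┃            
███·██··██········ ┃ 45 66 87 87 87 8┃            
·█████··██········ ┃ 27 27 27 27 27 2┃            
·················· ┃ 66 66 66 66 1b 1┃            
··············██·· ┃ 92 55 e0 e0 18 7┃            
██···········█··█· ┃                 ┃            
··█····███····█··· ┃               ┏━━━━━━━━━━━━━━
··█······██······· ┃               ┃ Minesweeper  
·█·····██··█······ ┃               ┠──────────────
██················ ┃               ┃■■■■■■■■■■    
·················· ┃               ┃■■■■■■■■■■    
·················· ┃━━━━━━━━━━━━━━━┃■■■■■■■■■■    
·················· ┃               ┃■■■■■■■■■■    
                   ┃               ┃■■■■■■■■■■    
                   ┃               ┃■■■■■■■■■■    
━━━━━━━━━━━━━━━━━━━┛               ┃■■■■■■■■■■    
                                   ┃■■■■■■■■■■    
                                   ┃■■■■■■■■■■    
                                   ┃■■■■■■■■■■    
                                   ┃              


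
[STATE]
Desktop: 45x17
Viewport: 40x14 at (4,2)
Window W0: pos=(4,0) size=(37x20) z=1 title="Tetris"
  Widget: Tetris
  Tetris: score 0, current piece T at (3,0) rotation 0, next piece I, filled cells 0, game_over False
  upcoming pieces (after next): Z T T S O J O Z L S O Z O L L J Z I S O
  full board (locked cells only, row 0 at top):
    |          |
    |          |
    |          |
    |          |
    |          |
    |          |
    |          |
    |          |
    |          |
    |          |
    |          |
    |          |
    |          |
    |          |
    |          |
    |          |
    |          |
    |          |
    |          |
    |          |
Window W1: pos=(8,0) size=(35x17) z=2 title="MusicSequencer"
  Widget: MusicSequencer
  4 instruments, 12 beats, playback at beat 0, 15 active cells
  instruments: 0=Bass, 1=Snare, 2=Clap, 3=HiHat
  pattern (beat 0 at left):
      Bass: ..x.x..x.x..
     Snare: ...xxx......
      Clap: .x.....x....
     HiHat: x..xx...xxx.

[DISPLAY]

┠───┠─────────────────────────────────┨ 
┃   ┃      ▼12345678901               ┃ 
┃   ┃  Bass··█·█··█·█··               ┃ 
┃   ┃ Snare···███······               ┃ 
┃   ┃  Clap·█·····█····               ┃ 
┃   ┃ HiHat█··██···███·               ┃ 
┃   ┃                                 ┃ 
┃   ┃                                 ┃ 
┃   ┃                                 ┃ 
┃   ┃                                 ┃ 
┃   ┃                                 ┃ 
┃   ┃                                 ┃ 
┃   ┃                                 ┃ 
┃   ┃                                 ┃ 


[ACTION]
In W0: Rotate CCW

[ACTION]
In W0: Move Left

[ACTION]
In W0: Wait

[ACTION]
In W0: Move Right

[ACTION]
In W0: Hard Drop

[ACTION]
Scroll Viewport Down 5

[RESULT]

┃   ┃      ▼12345678901               ┃ 
┃   ┃  Bass··█·█··█·█··               ┃ 
┃   ┃ Snare···███······               ┃ 
┃   ┃  Clap·█·····█····               ┃ 
┃   ┃ HiHat█··██···███·               ┃ 
┃   ┃                                 ┃ 
┃   ┃                                 ┃ 
┃   ┃                                 ┃ 
┃   ┃                                 ┃ 
┃   ┃                                 ┃ 
┃   ┃                                 ┃ 
┃   ┃                                 ┃ 
┃   ┃                                 ┃ 
┃   ┗━━━━━━━━━━━━━━━━━━━━━━━━━━━━━━━━━┛ 


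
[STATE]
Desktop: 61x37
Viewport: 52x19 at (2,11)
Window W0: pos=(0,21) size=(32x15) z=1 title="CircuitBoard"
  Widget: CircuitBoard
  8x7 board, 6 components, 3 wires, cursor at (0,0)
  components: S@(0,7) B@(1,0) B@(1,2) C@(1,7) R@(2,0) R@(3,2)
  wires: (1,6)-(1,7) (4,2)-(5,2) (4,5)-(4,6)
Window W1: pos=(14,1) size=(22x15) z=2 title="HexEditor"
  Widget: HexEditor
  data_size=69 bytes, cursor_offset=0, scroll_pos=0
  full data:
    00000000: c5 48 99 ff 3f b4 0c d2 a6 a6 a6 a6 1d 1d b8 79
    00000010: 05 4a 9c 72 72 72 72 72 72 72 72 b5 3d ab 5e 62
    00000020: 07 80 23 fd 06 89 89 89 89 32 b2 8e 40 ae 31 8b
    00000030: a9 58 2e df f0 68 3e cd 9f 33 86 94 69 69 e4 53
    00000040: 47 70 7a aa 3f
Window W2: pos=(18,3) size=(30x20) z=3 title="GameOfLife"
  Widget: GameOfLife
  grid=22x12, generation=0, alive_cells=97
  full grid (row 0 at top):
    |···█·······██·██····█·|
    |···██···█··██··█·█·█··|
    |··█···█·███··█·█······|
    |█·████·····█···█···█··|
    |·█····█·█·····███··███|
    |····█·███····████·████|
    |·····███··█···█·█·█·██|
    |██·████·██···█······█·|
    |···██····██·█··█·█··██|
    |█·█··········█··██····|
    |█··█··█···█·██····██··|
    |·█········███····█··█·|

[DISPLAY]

            ┃   ┃·█····█·█·····███··███      ┃      
            ┃   ┃····█·███····████·████      ┃      
            ┃   ┃·····███··█···█·█·█·██      ┃      
            ┃   ┃██·████·██···█······█·      ┃      
            ┗━━━┃···██····██·█··█·█··██      ┃      
                ┃█·█··········█··██····      ┃      
                ┃█··█··█···█·██····██··      ┃      
                ┃·█········███····█··█·      ┃      
                ┃                            ┃      
                ┃                            ┃      
━━━━━━━━━━━━━━━━┃                            ┃      
CircuitBoard    ┗━━━━━━━━━━━━━━━━━━━━━━━━━━━━┛      
─────────────────────────────┨                      
  0 1 2 3 4 5 6 7            ┃                      
  [.]                        ┃                      
                             ┃                      
   B       B               · ┃                      
                             ┃                      
   R                         ┃                      


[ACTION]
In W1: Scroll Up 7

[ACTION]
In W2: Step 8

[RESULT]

            ┃   ┃·····█·█·█··········██      ┃      
            ┃   ┃······██·██·········██      ┃      
            ┃   ┃█···██···············█      ┃      
            ┃   ┃·███·············█·██·      ┃      
            ┗━━━┃·██···················      ┃      
                ┃··········█··█······█·      ┃      
                ┃··········███·········      ┃      
                ┃··········███·····██··      ┃      
                ┃                            ┃      
                ┃                            ┃      
━━━━━━━━━━━━━━━━┃                            ┃      
CircuitBoard    ┗━━━━━━━━━━━━━━━━━━━━━━━━━━━━┛      
─────────────────────────────┨                      
  0 1 2 3 4 5 6 7            ┃                      
  [.]                        ┃                      
                             ┃                      
   B       B               · ┃                      
                             ┃                      
   R                         ┃                      


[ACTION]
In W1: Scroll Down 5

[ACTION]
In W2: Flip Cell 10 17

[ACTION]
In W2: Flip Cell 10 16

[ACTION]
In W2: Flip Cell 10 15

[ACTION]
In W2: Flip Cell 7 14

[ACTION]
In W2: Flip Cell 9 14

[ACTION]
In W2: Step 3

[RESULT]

            ┃   ┃·······█·██······██·██      ┃      
            ┃   ┃·██····█·██·········██      ┃      
            ┃   ┃·██·················██      ┃      
            ┃   ┃···················█·█      ┃      
            ┗━━━┃···█···············███      ┃      
                ┃···█········██······█·      ┃      
                ┃···········█·······██·      ┃      
                ┃······················      ┃      
                ┃                            ┃      
                ┃                            ┃      
━━━━━━━━━━━━━━━━┃                            ┃      
CircuitBoard    ┗━━━━━━━━━━━━━━━━━━━━━━━━━━━━┛      
─────────────────────────────┨                      
  0 1 2 3 4 5 6 7            ┃                      
  [.]                        ┃                      
                             ┃                      
   B       B               · ┃                      
                             ┃                      
   R                         ┃                      


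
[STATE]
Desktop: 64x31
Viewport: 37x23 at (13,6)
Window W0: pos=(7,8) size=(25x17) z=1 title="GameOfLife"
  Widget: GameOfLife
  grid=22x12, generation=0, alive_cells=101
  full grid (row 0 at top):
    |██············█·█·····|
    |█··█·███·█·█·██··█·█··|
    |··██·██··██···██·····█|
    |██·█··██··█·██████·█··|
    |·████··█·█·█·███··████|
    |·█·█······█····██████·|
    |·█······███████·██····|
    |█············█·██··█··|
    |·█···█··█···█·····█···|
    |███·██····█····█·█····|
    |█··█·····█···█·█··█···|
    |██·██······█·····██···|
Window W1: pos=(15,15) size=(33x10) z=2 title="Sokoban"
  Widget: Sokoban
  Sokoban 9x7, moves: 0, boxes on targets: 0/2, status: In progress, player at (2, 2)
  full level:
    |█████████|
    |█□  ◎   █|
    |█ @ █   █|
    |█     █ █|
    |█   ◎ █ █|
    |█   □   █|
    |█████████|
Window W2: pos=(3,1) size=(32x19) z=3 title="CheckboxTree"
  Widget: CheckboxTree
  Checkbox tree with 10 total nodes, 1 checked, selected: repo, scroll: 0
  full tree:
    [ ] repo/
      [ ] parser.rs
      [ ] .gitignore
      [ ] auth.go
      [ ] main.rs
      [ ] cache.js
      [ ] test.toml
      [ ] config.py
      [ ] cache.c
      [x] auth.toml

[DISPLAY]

itignore             ┃               
th.go                ┃               
in.rs                ┃               
che.js               ┃               
st.toml              ┃               
nfig.py              ┃               
che.c                ┃               
th.toml              ┃               
                     ┃               
                     ┃━━━━━━━━━━━━┓  
                     ┃            ┃  
                     ┃────────────┨  
                     ┃            ┃  
━━━━━━━━━━━━━━━━━━━━━┛            ┃  
█·┃█ @ █   █                      ┃  
█·┃█     █ █                      ┃  
··┃█   ◎ █ █                      ┃  
··┃█   □   █                      ┃  
━━┗━━━━━━━━━━━━━━━━━━━━━━━━━━━━━━━┛  
                                     
                                     
                                     
                                     


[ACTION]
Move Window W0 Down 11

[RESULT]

itignore             ┃               
th.go                ┃               
in.rs                ┃               
che.js               ┃               
st.toml              ┃               
nfig.py              ┃               
che.c                ┃               
th.toml              ┃               
                     ┃               
                     ┃━━━━━━━━━━━━┓  
                     ┃            ┃  
                     ┃────────────┨  
                     ┃            ┃  
━━━━━━━━━━━━━━━━━━━━━┛            ┃  
██┃█ @ █   █                      ┃  
·█┃█     █ █                      ┃  
··┃█   ◎ █ █                      ┃  
··┃█   □   █                      ┃  
··┗━━━━━━━━━━━━━━━━━━━━━━━━━━━━━━━┛  
········█·██··█·· ┃                  
█··█···█·····█··· ┃                  
█····█····█·█···· ┃                  
····█···█·█··█··· ┃                  


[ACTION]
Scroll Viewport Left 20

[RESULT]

   ┃   [ ] .gitignore             ┃  
   ┃   [ ] auth.go                ┃  
   ┃   [ ] main.rs                ┃  
   ┃   [ ] cache.js               ┃  
   ┃   [ ] test.toml              ┃  
   ┃   [ ] config.py              ┃  
   ┃   [ ] cache.c                ┃  
   ┃   [x] auth.toml              ┃  
   ┃                              ┃  
   ┃                              ┃━━
   ┃                              ┃  
   ┃                              ┃──
   ┃                              ┃  
   ┗━━━━━━━━━━━━━━━━━━━━━━━━━━━━━━┛  
       ┃··██·██┃█ @ █   █            
       ┃██·█··█┃█     █ █            
       ┃·████··┃█   ◎ █ █            
       ┃·█·█···┃█   □   █            
       ┃·█·····┗━━━━━━━━━━━━━━━━━━━━━
       ┃█············█·██··█·· ┃     
       ┃·█···█··█···█·····█··· ┃     
       ┃███·██····█····█·█···· ┃     
       ┃█··█·····█···█·█··█··· ┃     


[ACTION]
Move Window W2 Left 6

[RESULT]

┃   [ ] .gitignore             ┃     
┃   [ ] auth.go                ┃     
┃   [ ] main.rs                ┃     
┃   [ ] cache.js               ┃     
┃   [ ] test.toml              ┃     
┃   [ ] config.py              ┃     
┃   [ ] cache.c                ┃     
┃   [x] auth.toml              ┃     
┃                              ┃     
┃                              ┃━━━━━
┃                              ┃     
┃                              ┃─────
┃                              ┃     
┗━━━━━━━━━━━━━━━━━━━━━━━━━━━━━━┛     
       ┃··██·██┃█ @ █   █            
       ┃██·█··█┃█     █ █            
       ┃·████··┃█   ◎ █ █            
       ┃·█·█···┃█   □   █            
       ┃·█·····┗━━━━━━━━━━━━━━━━━━━━━
       ┃█············█·██··█·· ┃     
       ┃·█···█··█···█·····█··· ┃     
       ┃███·██····█····█·█···· ┃     
       ┃█··█·····█···█·█··█··· ┃     


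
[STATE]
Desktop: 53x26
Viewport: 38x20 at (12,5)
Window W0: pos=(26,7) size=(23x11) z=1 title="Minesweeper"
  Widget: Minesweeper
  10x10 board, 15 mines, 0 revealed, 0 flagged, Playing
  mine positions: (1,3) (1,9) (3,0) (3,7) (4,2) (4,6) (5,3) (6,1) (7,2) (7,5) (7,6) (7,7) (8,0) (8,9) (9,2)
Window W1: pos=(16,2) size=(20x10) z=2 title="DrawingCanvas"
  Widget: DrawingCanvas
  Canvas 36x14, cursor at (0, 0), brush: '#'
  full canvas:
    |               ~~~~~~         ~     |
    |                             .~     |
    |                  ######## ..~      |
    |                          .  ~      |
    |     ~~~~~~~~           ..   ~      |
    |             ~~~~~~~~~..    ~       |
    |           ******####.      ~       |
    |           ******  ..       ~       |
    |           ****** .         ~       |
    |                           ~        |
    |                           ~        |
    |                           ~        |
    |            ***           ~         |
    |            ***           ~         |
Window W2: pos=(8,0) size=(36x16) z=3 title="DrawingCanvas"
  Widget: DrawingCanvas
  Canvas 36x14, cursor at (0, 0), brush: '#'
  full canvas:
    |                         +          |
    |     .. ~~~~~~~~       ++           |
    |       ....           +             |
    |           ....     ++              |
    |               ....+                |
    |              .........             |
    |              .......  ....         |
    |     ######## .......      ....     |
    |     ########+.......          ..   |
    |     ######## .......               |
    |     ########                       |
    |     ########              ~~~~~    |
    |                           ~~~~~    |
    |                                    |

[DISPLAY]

    ....           +           ┃      
        ....     ++            ┃      
            ....+              ┃━━━━┓ 
           .........           ┃    ┃ 
           .......  ....       ┃────┨ 
  ######## .......      ....   ┃    ┃ 
  ########+.......          .. ┃    ┃ 
  ######## .......             ┃    ┃ 
  ########                     ┃    ┃ 
  ########              ~~~~~  ┃    ┃ 
━━━━━━━━━━━━━━━━━━━━━━━━━━━━━━━┛    ┃ 
              ┃■■■■■■■■■■           ┃ 
              ┗━━━━━━━━━━━━━━━━━━━━━┛ 
                                      
                                      
                                      
                                      
                                      
                                      
                                      


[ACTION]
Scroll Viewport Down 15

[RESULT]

        ....     ++            ┃      
            ....+              ┃━━━━┓ 
           .........           ┃    ┃ 
           .......  ....       ┃────┨ 
  ######## .......      ....   ┃    ┃ 
  ########+.......          .. ┃    ┃ 
  ######## .......             ┃    ┃ 
  ########                     ┃    ┃ 
  ########              ~~~~~  ┃    ┃ 
━━━━━━━━━━━━━━━━━━━━━━━━━━━━━━━┛    ┃ 
              ┃■■■■■■■■■■           ┃ 
              ┗━━━━━━━━━━━━━━━━━━━━━┛ 
                                      
                                      
                                      
                                      
                                      
                                      
                                      
                                      


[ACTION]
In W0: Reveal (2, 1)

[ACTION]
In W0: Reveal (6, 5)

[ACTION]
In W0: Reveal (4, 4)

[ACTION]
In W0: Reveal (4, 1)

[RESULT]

        ....     ++            ┃      
            ....+              ┃━━━━┓ 
           .........           ┃    ┃ 
           .......  ....       ┃────┨ 
  ######## .......      ....   ┃    ┃ 
  ########+.......          .. ┃    ┃ 
  ######## .......             ┃    ┃ 
  ########                     ┃    ┃ 
  ########              ~~~~~  ┃    ┃ 
━━━━━━━━━━━━━━━━━━━━━━━━━━━━━━━┛    ┃ 
              ┃■■■■■2■■■■           ┃ 
              ┗━━━━━━━━━━━━━━━━━━━━━┛ 
                                      
                                      
                                      
                                      
                                      
                                      
                                      
                                      
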